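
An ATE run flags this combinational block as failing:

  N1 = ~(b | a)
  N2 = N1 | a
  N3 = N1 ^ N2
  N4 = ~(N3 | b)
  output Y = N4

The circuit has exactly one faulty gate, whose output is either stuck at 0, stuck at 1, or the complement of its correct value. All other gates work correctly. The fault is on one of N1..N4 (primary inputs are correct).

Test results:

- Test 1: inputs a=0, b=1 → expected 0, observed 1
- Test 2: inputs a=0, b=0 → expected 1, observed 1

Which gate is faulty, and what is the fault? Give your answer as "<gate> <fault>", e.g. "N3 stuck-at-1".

Fault-free values for test 1 (a=0, b=1): N1=0, N2=0, N3=0, N4=0, giving Y=0. Observed 1.
Test 1: faults giving observed 1 are {N4 stuck-at-1, N4 inverted output}.
Test 2 (a=0, b=0): fault-free N1=1, N2=1, N3=0, N4=1 → 1; observed 1. Eliminates N4 inverted output.
Only N4 stuck-at-1 is consistent with every test.

N4 stuck-at-1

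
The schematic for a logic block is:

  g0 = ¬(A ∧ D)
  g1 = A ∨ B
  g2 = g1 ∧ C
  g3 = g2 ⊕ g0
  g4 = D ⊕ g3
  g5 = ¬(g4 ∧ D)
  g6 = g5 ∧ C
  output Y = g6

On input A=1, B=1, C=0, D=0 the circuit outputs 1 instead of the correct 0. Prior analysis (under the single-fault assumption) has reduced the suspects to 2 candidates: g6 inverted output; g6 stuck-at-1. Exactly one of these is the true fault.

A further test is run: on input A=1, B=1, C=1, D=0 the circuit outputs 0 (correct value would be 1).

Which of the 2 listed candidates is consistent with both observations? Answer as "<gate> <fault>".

Evaluate each candidate on input A=1, B=1, C=1, D=0:
  g6 inverted output: g0=1, g1=1, g2=1, g3=0, g4=0, g5=1, g6=0 [inverted output] → 0 — matches
  g6 stuck-at-1: g0=1, g1=1, g2=1, g3=0, g4=0, g5=1, g6=1 [stuck-at-1] → 1 — eliminated
Only g6 inverted output reproduces the observed 0.

g6 inverted output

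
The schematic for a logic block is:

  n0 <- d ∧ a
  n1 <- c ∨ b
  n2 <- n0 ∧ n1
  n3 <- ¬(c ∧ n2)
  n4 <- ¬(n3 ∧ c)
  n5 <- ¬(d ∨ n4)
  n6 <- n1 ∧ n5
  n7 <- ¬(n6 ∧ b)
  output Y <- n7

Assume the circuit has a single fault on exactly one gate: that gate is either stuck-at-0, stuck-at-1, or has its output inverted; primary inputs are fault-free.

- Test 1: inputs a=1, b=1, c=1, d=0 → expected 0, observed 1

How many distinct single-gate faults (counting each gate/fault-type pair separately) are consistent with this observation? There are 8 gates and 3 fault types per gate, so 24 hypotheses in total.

Fault-free: n0=0, n1=1, n2=0, n3=1, n4=0, n5=1, n6=1, n7=0 → 0. Observed 1.
  n0: stuck-at-1, inverted output ✓; others ✗
  n1: stuck-at-0, inverted output ✓; others ✗
  n2: stuck-at-1, inverted output ✓; others ✗
  n3: stuck-at-0, inverted output ✓; others ✗
  n4: stuck-at-1, inverted output ✓; others ✗
  n5: stuck-at-0, inverted output ✓; others ✗
  n6: stuck-at-0, inverted output ✓; others ✗
  n7: stuck-at-1, inverted output ✓; others ✗
Consistent faults: {n0 stuck-at-1, n0 inverted output, n1 stuck-at-0, n1 inverted output, n2 stuck-at-1, n2 inverted output, n3 stuck-at-0, n3 inverted output, n4 stuck-at-1, n4 inverted output, n5 stuck-at-0, n5 inverted output, n6 stuck-at-0, n6 inverted output, n7 stuck-at-1, n7 inverted output} — 16 in all.

16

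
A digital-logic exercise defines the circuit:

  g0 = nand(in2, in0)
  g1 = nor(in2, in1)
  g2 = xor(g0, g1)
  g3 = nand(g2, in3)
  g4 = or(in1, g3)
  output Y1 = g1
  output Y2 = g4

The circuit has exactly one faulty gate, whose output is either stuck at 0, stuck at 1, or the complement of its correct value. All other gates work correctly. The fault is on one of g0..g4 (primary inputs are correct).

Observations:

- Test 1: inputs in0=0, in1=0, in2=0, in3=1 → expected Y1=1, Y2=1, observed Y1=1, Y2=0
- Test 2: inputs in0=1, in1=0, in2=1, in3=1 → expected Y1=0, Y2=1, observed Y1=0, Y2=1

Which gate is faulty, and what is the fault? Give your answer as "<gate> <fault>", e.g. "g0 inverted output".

g0 stuck-at-0

Fault-free values for test 1 (in0=0, in1=0, in2=0, in3=1): g0=1, g1=1, g2=0, g3=1, g4=1, giving Y1=1, Y2=1. Observed Y1=1, Y2=0.
Test 1: faults giving observed Y1=1, Y2=0 are {g0 stuck-at-0, g0 inverted output, g2 stuck-at-1, g2 inverted output, g3 stuck-at-0, g3 inverted output, g4 stuck-at-0, g4 inverted output}.
Test 2 (in0=1, in1=0, in2=1, in3=1): fault-free g0=0, g1=0, g2=0, g3=1, g4=1 → Y1=0, Y2=1; observed Y1=0, Y2=1. Eliminates g0 inverted output, g2 stuck-at-1, g2 inverted output, g3 stuck-at-0, g3 inverted output, g4 stuck-at-0, g4 inverted output.
Only g0 stuck-at-0 is consistent with every test.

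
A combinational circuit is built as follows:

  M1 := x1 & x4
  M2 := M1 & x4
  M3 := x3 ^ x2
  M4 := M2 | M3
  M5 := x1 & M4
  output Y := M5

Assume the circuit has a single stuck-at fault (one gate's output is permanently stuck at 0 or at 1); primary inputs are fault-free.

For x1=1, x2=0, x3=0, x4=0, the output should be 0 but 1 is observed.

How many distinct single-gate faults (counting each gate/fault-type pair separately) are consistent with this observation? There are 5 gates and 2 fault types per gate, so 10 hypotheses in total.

4

Fault-free: M1=0, M2=0, M3=0, M4=0, M5=0 → 0. Observed 1.
  M1 stuck-at-0: output 0 ✗
  M1 stuck-at-1: output 0 ✗
  M2 stuck-at-0: output 0 ✗
  M2 stuck-at-1: output 1 ✓
  M3 stuck-at-0: output 0 ✗
  M3 stuck-at-1: output 1 ✓
  M4 stuck-at-0: output 0 ✗
  M4 stuck-at-1: output 1 ✓
  M5 stuck-at-0: output 0 ✗
  M5 stuck-at-1: output 1 ✓
Consistent faults: {M2 stuck-at-1, M3 stuck-at-1, M4 stuck-at-1, M5 stuck-at-1} — 4 in all.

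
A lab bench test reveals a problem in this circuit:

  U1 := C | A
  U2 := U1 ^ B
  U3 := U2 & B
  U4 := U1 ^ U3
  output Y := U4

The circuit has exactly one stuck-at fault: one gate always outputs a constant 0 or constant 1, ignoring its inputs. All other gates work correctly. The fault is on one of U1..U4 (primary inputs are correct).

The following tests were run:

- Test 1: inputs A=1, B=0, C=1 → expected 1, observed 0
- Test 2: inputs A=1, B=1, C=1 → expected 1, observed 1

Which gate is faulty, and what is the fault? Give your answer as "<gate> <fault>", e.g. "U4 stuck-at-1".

Fault-free values for test 1 (A=1, B=0, C=1): U1=1, U2=1, U3=0, U4=1, giving Y=1. Observed 0.
Test 1: faults giving observed 0 are {U1 stuck-at-0, U3 stuck-at-1, U4 stuck-at-0}.
Test 2 (A=1, B=1, C=1): fault-free U1=1, U2=0, U3=0, U4=1 → 1; observed 1. Eliminates U3 stuck-at-1, U4 stuck-at-0.
Only U1 stuck-at-0 is consistent with every test.

U1 stuck-at-0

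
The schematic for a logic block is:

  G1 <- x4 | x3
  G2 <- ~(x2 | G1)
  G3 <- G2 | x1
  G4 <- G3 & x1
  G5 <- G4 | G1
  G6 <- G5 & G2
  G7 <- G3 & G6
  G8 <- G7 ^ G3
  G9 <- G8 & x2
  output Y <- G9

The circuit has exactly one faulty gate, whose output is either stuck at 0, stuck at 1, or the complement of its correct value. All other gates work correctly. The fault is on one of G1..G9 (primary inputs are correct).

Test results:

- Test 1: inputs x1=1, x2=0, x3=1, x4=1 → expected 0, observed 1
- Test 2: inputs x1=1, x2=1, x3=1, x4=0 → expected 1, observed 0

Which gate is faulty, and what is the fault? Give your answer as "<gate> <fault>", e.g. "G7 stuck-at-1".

Fault-free values for test 1 (x1=1, x2=0, x3=1, x4=1): G1=1, G2=0, G3=1, G4=1, G5=1, G6=0, G7=0, G8=1, G9=0, giving Y=0. Observed 1.
Test 1: faults giving observed 1 are {G9 stuck-at-1, G9 inverted output}.
Test 2 (x1=1, x2=1, x3=1, x4=0): fault-free G1=1, G2=0, G3=1, G4=1, G5=1, G6=0, G7=0, G8=1, G9=1 → 1; observed 0. Eliminates G9 stuck-at-1.
Only G9 inverted output is consistent with every test.

G9 inverted output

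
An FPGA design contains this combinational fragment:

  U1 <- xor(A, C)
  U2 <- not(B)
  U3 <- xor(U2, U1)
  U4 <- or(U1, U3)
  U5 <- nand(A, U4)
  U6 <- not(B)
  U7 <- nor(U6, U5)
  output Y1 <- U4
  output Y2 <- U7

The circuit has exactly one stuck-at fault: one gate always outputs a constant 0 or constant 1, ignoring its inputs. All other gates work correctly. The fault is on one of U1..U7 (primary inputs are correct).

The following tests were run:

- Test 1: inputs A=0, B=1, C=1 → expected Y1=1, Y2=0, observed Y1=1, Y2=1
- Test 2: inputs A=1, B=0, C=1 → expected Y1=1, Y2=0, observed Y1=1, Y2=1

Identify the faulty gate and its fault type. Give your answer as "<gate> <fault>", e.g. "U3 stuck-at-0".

Fault-free values for test 1 (A=0, B=1, C=1): U1=1, U2=0, U3=1, U4=1, U5=1, U6=0, U7=0, giving Y1=1, Y2=0. Observed Y1=1, Y2=1.
Test 1: faults giving observed Y1=1, Y2=1 are {U5 stuck-at-0, U7 stuck-at-1}.
Test 2 (A=1, B=0, C=1): fault-free U1=0, U2=1, U3=1, U4=1, U5=0, U6=1, U7=0 → Y1=1, Y2=0; observed Y1=1, Y2=1. Eliminates U5 stuck-at-0.
Only U7 stuck-at-1 is consistent with every test.

U7 stuck-at-1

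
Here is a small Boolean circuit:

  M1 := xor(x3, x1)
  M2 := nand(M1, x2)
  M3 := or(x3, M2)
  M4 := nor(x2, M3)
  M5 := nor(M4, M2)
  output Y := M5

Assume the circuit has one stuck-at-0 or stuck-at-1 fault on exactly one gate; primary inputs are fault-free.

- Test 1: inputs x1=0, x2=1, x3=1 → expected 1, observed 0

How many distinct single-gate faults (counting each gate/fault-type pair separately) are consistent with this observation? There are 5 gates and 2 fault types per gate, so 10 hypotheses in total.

Fault-free: M1=1, M2=0, M3=1, M4=0, M5=1 → 1. Observed 0.
  M1 stuck-at-0: output 0 ✓
  M1 stuck-at-1: output 1 ✗
  M2 stuck-at-0: output 1 ✗
  M2 stuck-at-1: output 0 ✓
  M3 stuck-at-0: output 1 ✗
  M3 stuck-at-1: output 1 ✗
  M4 stuck-at-0: output 1 ✗
  M4 stuck-at-1: output 0 ✓
  M5 stuck-at-0: output 0 ✓
  M5 stuck-at-1: output 1 ✗
Consistent faults: {M1 stuck-at-0, M2 stuck-at-1, M4 stuck-at-1, M5 stuck-at-0} — 4 in all.

4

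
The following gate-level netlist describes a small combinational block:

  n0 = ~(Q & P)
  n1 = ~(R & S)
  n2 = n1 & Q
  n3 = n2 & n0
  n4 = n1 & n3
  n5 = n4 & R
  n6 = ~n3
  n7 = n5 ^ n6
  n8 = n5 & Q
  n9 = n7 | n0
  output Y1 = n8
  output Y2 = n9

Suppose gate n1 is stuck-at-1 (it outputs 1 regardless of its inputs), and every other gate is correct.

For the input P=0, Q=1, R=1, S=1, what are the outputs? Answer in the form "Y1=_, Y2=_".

Propagate with n1 forced: n0=1, n1=1 [stuck-at-1], n2=1, n3=1, n4=1, n5=1, n6=0, n7=1, n8=1, n9=1.
So the outputs are Y1=1, Y2=1. (Without the fault they would be Y1=0, Y2=1.)

Y1=1, Y2=1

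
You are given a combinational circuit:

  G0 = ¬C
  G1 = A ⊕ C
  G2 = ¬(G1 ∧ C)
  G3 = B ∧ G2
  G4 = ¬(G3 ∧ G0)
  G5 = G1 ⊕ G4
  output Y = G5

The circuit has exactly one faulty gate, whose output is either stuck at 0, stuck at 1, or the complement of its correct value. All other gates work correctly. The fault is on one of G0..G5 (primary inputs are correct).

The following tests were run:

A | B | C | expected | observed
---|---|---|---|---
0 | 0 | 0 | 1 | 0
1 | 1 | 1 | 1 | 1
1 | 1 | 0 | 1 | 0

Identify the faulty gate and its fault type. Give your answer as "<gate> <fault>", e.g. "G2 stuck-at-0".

G3 inverted output

Fault-free values for test 1 (A=0, B=0, C=0): G0=1, G1=0, G2=1, G3=0, G4=1, G5=1, giving Y=1. Observed 0.
Test 1: faults giving observed 0 are {G1 stuck-at-1, G1 inverted output, G3 stuck-at-1, G3 inverted output, G4 stuck-at-0, G4 inverted output, G5 stuck-at-0, G5 inverted output}.
Test 2 (A=1, B=1, C=1): fault-free G0=0, G1=0, G2=1, G3=1, G4=1, G5=1 → 1; observed 1. Eliminates G1 stuck-at-1, G1 inverted output, G4 stuck-at-0, G4 inverted output, G5 stuck-at-0, G5 inverted output.
Test 3 (A=1, B=1, C=0): fault-free G0=1, G1=1, G2=1, G3=1, G4=0, G5=1 → 1; observed 0. Eliminates G3 stuck-at-1.
Only G3 inverted output is consistent with every test.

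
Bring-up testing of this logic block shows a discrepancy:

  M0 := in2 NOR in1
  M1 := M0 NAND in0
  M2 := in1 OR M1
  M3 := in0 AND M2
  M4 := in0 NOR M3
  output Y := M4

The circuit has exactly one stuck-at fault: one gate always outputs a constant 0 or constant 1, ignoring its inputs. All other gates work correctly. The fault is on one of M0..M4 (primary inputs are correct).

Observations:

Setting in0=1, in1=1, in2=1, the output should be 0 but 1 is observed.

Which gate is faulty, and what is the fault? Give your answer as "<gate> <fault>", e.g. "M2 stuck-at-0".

Fault-free values for test 1 (in0=1, in1=1, in2=1): M0=0, M1=1, M2=1, M3=1, M4=0, giving Y=0. Observed 1.
Test 1: faults giving observed 1 are {M4 stuck-at-1}.
Only M4 stuck-at-1 is consistent with every test.

M4 stuck-at-1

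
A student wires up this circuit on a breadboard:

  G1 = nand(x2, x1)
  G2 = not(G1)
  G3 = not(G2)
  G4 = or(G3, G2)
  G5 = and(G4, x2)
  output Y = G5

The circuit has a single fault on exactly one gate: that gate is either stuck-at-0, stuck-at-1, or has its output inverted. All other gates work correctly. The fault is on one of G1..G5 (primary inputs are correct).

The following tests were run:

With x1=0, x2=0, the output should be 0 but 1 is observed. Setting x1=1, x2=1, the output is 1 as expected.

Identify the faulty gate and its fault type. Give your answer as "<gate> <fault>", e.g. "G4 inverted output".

Fault-free values for test 1 (x1=0, x2=0): G1=1, G2=0, G3=1, G4=1, G5=0, giving Y=0. Observed 1.
Test 1: faults giving observed 1 are {G5 stuck-at-1, G5 inverted output}.
Test 2 (x1=1, x2=1): fault-free G1=0, G2=1, G3=0, G4=1, G5=1 → 1; observed 1. Eliminates G5 inverted output.
Only G5 stuck-at-1 is consistent with every test.

G5 stuck-at-1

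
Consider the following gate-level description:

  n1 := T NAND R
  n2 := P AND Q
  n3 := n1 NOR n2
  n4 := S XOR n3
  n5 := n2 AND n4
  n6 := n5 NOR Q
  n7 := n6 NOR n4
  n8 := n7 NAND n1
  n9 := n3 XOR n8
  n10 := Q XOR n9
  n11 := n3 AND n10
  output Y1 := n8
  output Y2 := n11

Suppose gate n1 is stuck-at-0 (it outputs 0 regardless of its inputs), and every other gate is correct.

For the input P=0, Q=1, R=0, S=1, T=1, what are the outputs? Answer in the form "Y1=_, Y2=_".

Y1=1, Y2=1

Propagate with n1 forced: n1=0 [stuck-at-0], n2=0, n3=1, n4=0, n5=0, n6=0, n7=1, n8=1, n9=0, n10=1, n11=1.
So the outputs are Y1=1, Y2=1. (Without the fault they would be Y1=1, Y2=0.)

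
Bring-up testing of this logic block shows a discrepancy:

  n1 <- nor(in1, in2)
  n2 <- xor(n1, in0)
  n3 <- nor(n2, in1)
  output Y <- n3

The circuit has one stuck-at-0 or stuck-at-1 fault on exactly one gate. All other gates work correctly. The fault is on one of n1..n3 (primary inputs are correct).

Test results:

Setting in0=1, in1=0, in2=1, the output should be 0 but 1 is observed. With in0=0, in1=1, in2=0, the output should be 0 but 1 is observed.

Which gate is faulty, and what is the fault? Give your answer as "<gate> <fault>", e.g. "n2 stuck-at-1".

n3 stuck-at-1

Fault-free values for test 1 (in0=1, in1=0, in2=1): n1=0, n2=1, n3=0, giving Y=0. Observed 1.
Test 1: faults giving observed 1 are {n1 stuck-at-1, n2 stuck-at-0, n3 stuck-at-1}.
Test 2 (in0=0, in1=1, in2=0): fault-free n1=0, n2=0, n3=0 → 0; observed 1. Eliminates n1 stuck-at-1, n2 stuck-at-0.
Only n3 stuck-at-1 is consistent with every test.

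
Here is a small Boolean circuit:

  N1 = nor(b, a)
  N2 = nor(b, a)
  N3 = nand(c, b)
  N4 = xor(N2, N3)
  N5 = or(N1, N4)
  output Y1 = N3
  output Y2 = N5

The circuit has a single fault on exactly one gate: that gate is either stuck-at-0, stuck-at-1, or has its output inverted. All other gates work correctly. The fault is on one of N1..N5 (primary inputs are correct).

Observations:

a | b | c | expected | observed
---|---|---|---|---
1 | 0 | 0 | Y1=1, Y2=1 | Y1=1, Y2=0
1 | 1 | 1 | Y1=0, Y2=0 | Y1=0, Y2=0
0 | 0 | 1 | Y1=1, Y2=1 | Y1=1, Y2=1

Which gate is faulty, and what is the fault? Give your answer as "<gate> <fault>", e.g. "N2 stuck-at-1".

Fault-free values for test 1 (a=1, b=0, c=0): N1=0, N2=0, N3=1, N4=1, N5=1, giving Y1=1, Y2=1. Observed Y1=1, Y2=0.
Test 1: faults giving observed Y1=1, Y2=0 are {N2 stuck-at-1, N2 inverted output, N4 stuck-at-0, N4 inverted output, N5 stuck-at-0, N5 inverted output}.
Test 2 (a=1, b=1, c=1): fault-free N1=0, N2=0, N3=0, N4=0, N5=0 → Y1=0, Y2=0; observed Y1=0, Y2=0. Eliminates N2 stuck-at-1, N2 inverted output, N4 inverted output, N5 inverted output.
Test 3 (a=0, b=0, c=1): fault-free N1=1, N2=1, N3=1, N4=0, N5=1 → Y1=1, Y2=1; observed Y1=1, Y2=1. Eliminates N5 stuck-at-0.
Only N4 stuck-at-0 is consistent with every test.

N4 stuck-at-0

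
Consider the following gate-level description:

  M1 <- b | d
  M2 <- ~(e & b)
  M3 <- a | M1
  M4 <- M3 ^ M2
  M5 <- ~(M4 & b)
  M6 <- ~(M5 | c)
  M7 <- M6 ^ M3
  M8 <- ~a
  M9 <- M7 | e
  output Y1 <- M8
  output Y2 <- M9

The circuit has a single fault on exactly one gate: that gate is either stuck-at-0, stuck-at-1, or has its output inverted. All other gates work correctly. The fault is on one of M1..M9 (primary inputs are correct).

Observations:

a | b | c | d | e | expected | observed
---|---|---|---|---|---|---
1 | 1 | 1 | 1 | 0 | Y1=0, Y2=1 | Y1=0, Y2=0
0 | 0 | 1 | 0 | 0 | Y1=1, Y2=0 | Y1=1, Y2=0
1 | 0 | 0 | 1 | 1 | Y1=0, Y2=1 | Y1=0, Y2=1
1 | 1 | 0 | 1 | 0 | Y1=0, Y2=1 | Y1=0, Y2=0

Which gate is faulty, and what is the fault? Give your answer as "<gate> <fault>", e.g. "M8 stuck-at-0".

M7 stuck-at-0

Fault-free values for test 1 (a=1, b=1, c=1, d=1, e=0): M1=1, M2=1, M3=1, M4=0, M5=1, M6=0, M7=1, M8=0, M9=1, giving Y1=0, Y2=1. Observed Y1=0, Y2=0.
Test 1: faults giving observed Y1=0, Y2=0 are {M3 stuck-at-0, M3 inverted output, M6 stuck-at-1, M6 inverted output, M7 stuck-at-0, M7 inverted output, M9 stuck-at-0, M9 inverted output}.
Test 2 (a=0, b=0, c=1, d=0, e=0): fault-free M1=0, M2=1, M3=0, M4=1, M5=1, M6=0, M7=0, M8=1, M9=0 → Y1=1, Y2=0; observed Y1=1, Y2=0. Eliminates M3 inverted output, M6 stuck-at-1, M6 inverted output, M7 inverted output, M9 inverted output.
Test 3 (a=1, b=0, c=0, d=1, e=1): fault-free M1=1, M2=1, M3=1, M4=0, M5=1, M6=0, M7=1, M8=0, M9=1 → Y1=0, Y2=1; observed Y1=0, Y2=1. Eliminates M9 stuck-at-0.
Test 4 (a=1, b=1, c=0, d=1, e=0): fault-free M1=1, M2=1, M3=1, M4=0, M5=1, M6=0, M7=1, M8=0, M9=1 → Y1=0, Y2=1; observed Y1=0, Y2=0. Eliminates M3 stuck-at-0.
Only M7 stuck-at-0 is consistent with every test.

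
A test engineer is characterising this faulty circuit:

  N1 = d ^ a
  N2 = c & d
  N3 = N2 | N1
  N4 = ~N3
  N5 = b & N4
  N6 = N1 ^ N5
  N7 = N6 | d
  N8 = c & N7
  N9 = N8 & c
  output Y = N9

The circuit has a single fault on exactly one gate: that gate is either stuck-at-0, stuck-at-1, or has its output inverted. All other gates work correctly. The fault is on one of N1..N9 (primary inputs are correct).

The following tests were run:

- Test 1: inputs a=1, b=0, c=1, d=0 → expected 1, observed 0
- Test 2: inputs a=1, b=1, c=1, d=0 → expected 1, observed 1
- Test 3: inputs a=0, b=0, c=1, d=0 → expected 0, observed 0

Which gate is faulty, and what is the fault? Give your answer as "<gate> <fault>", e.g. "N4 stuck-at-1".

N1 stuck-at-0

Fault-free values for test 1 (a=1, b=0, c=1, d=0): N1=1, N2=0, N3=1, N4=0, N5=0, N6=1, N7=1, N8=1, N9=1, giving Y=1. Observed 0.
Test 1: faults giving observed 0 are {N1 stuck-at-0, N1 inverted output, N5 stuck-at-1, N5 inverted output, N6 stuck-at-0, N6 inverted output, N7 stuck-at-0, N7 inverted output, N8 stuck-at-0, N8 inverted output, N9 stuck-at-0, N9 inverted output}.
Test 2 (a=1, b=1, c=1, d=0): fault-free N1=1, N2=0, N3=1, N4=0, N5=0, N6=1, N7=1, N8=1, N9=1 → 1; observed 1. Eliminates N5 stuck-at-1, N5 inverted output, N6 stuck-at-0, N6 inverted output, N7 stuck-at-0, N7 inverted output, N8 stuck-at-0, N8 inverted output, N9 stuck-at-0, N9 inverted output.
Test 3 (a=0, b=0, c=1, d=0): fault-free N1=0, N2=0, N3=0, N4=1, N5=0, N6=0, N7=0, N8=0, N9=0 → 0; observed 0. Eliminates N1 inverted output.
Only N1 stuck-at-0 is consistent with every test.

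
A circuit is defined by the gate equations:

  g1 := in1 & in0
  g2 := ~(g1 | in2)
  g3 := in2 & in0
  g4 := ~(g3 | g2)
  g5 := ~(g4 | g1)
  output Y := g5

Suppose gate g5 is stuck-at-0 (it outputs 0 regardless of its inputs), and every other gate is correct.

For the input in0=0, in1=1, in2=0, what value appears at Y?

Propagate with g5 forced: g1=0, g2=1, g3=0, g4=0, g5=0 [stuck-at-0].
So Y = 0. (Without the fault it would be 1.)

0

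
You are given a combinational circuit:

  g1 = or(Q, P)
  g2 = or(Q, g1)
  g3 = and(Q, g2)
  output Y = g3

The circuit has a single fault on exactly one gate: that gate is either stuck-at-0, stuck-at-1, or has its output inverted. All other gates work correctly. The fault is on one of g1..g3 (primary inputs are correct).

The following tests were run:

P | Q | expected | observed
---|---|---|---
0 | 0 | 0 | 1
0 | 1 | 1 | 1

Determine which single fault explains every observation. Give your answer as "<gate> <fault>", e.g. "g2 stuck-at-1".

Fault-free values for test 1 (P=0, Q=0): g1=0, g2=0, g3=0, giving Y=0. Observed 1.
Test 1: faults giving observed 1 are {g3 stuck-at-1, g3 inverted output}.
Test 2 (P=0, Q=1): fault-free g1=1, g2=1, g3=1 → 1; observed 1. Eliminates g3 inverted output.
Only g3 stuck-at-1 is consistent with every test.

g3 stuck-at-1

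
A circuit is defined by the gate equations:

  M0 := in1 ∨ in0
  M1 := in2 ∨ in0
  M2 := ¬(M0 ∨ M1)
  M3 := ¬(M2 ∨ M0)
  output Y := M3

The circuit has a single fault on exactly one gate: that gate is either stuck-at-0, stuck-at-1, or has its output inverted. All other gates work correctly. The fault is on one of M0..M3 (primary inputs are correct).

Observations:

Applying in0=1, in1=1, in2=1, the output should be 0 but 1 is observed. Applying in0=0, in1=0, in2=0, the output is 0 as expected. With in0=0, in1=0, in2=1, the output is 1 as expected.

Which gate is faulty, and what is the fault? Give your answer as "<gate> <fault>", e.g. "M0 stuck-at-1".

Fault-free values for test 1 (in0=1, in1=1, in2=1): M0=1, M1=1, M2=0, M3=0, giving Y=0. Observed 1.
Test 1: faults giving observed 1 are {M0 stuck-at-0, M0 inverted output, M3 stuck-at-1, M3 inverted output}.
Test 2 (in0=0, in1=0, in2=0): fault-free M0=0, M1=0, M2=1, M3=0 → 0; observed 0. Eliminates M3 stuck-at-1, M3 inverted output.
Test 3 (in0=0, in1=0, in2=1): fault-free M0=0, M1=1, M2=0, M3=1 → 1; observed 1. Eliminates M0 inverted output.
Only M0 stuck-at-0 is consistent with every test.

M0 stuck-at-0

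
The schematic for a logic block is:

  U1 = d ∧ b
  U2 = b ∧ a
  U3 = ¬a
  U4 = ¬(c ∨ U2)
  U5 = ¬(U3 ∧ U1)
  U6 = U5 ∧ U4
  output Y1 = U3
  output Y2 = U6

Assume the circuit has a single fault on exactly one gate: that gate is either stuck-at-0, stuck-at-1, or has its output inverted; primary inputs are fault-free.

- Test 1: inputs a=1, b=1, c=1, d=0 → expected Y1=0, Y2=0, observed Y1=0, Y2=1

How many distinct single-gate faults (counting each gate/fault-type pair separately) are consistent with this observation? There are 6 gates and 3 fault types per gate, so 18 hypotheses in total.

Fault-free: U1=0, U2=1, U3=0, U4=0, U5=1, U6=0 → Y1=0, Y2=0. Observed Y1=0, Y2=1.
  U1: none of the 3 fault types match ✗
  U2: none of the 3 fault types match ✗
  U3: none of the 3 fault types match ✗
  U4: stuck-at-1, inverted output ✓; others ✗
  U5: none of the 3 fault types match ✗
  U6: stuck-at-1, inverted output ✓; others ✗
Consistent faults: {U4 stuck-at-1, U4 inverted output, U6 stuck-at-1, U6 inverted output} — 4 in all.

4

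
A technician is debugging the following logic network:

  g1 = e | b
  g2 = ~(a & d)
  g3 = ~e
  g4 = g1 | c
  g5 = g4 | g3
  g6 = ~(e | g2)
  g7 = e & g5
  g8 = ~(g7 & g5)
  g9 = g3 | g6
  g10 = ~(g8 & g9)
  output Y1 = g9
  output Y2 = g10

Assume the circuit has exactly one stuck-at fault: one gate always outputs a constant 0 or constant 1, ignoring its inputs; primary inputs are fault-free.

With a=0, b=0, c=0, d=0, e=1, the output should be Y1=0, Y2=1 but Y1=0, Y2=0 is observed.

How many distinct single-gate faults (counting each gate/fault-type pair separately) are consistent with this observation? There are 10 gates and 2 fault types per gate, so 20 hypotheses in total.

1

Fault-free: g1=1, g2=1, g3=0, g4=1, g5=1, g6=0, g7=1, g8=0, g9=0, g10=1 → Y1=0, Y2=1. Observed Y1=0, Y2=0.
  g1: none of the 2 fault types match ✗
  g2: none of the 2 fault types match ✗
  g3: none of the 2 fault types match ✗
  g4: none of the 2 fault types match ✗
  g5: none of the 2 fault types match ✗
  g6: none of the 2 fault types match ✗
  g7: none of the 2 fault types match ✗
  g8: none of the 2 fault types match ✗
  g9: none of the 2 fault types match ✗
  g10: stuck-at-0 ✓; others ✗
Consistent faults: {g10 stuck-at-0} — 1 in all.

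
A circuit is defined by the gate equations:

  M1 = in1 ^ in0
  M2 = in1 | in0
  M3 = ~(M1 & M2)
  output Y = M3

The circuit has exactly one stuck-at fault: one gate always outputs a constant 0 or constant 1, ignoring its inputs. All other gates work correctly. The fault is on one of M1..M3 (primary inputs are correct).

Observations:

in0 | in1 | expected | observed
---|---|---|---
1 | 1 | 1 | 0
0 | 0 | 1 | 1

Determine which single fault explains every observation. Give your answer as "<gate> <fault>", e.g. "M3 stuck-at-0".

M1 stuck-at-1

Fault-free values for test 1 (in0=1, in1=1): M1=0, M2=1, M3=1, giving Y=1. Observed 0.
Test 1: faults giving observed 0 are {M1 stuck-at-1, M3 stuck-at-0}.
Test 2 (in0=0, in1=0): fault-free M1=0, M2=0, M3=1 → 1; observed 1. Eliminates M3 stuck-at-0.
Only M1 stuck-at-1 is consistent with every test.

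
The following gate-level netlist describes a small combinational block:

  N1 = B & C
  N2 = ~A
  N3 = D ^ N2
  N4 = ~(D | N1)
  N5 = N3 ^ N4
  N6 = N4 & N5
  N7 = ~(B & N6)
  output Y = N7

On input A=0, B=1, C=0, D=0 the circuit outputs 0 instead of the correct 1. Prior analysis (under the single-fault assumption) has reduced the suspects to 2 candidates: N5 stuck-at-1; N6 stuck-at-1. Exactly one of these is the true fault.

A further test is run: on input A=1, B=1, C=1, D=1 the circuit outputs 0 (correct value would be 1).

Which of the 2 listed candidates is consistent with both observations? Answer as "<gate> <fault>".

N6 stuck-at-1

Evaluate each candidate on input A=1, B=1, C=1, D=1:
  N5 stuck-at-1: N1=1, N2=0, N3=1, N4=0, N5=1 [stuck-at-1], N6=0, N7=1 → 1 — eliminated
  N6 stuck-at-1: N1=1, N2=0, N3=1, N4=0, N5=1, N6=1 [stuck-at-1], N7=0 → 0 — matches
Only N6 stuck-at-1 reproduces the observed 0.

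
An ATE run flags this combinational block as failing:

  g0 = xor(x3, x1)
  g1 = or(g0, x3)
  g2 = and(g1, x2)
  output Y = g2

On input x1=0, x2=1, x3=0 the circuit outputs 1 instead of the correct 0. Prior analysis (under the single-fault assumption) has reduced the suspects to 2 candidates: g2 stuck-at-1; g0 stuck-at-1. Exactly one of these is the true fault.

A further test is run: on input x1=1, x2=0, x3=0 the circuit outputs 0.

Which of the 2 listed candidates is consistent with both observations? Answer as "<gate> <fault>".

Evaluate each candidate on input x1=1, x2=0, x3=0:
  g2 stuck-at-1: g0=1, g1=1, g2=1 [stuck-at-1] → 1 — eliminated
  g0 stuck-at-1: g0=1 [stuck-at-1], g1=1, g2=0 → 0 — matches
Only g0 stuck-at-1 reproduces the observed 0.

g0 stuck-at-1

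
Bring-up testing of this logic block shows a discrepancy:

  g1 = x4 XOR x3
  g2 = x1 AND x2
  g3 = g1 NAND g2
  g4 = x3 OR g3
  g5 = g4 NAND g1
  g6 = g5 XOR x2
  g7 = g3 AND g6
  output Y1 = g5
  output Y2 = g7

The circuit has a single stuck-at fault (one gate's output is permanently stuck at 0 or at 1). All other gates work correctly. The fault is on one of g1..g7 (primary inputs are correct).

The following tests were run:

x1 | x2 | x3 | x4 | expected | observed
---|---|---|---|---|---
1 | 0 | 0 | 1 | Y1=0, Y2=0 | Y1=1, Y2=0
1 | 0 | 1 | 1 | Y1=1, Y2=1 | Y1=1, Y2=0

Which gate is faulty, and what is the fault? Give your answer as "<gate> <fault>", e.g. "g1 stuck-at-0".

g3 stuck-at-0

Fault-free values for test 1 (x1=1, x2=0, x3=0, x4=1): g1=1, g2=0, g3=1, g4=1, g5=0, g6=0, g7=0, giving Y1=0, Y2=0. Observed Y1=1, Y2=0.
Test 1: faults giving observed Y1=1, Y2=0 are {g2 stuck-at-1, g3 stuck-at-0}.
Test 2 (x1=1, x2=0, x3=1, x4=1): fault-free g1=0, g2=0, g3=1, g4=1, g5=1, g6=1, g7=1 → Y1=1, Y2=1; observed Y1=1, Y2=0. Eliminates g2 stuck-at-1.
Only g3 stuck-at-0 is consistent with every test.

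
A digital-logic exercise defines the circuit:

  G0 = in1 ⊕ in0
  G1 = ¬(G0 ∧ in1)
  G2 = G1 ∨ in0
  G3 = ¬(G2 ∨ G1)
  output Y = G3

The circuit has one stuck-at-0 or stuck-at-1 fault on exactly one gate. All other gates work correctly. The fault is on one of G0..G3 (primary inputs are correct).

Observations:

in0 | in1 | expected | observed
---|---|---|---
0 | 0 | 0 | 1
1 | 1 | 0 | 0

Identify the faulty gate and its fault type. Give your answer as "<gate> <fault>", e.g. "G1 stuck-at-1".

Fault-free values for test 1 (in0=0, in1=0): G0=0, G1=1, G2=1, G3=0, giving Y=0. Observed 1.
Test 1: faults giving observed 1 are {G1 stuck-at-0, G3 stuck-at-1}.
Test 2 (in0=1, in1=1): fault-free G0=0, G1=1, G2=1, G3=0 → 0; observed 0. Eliminates G3 stuck-at-1.
Only G1 stuck-at-0 is consistent with every test.

G1 stuck-at-0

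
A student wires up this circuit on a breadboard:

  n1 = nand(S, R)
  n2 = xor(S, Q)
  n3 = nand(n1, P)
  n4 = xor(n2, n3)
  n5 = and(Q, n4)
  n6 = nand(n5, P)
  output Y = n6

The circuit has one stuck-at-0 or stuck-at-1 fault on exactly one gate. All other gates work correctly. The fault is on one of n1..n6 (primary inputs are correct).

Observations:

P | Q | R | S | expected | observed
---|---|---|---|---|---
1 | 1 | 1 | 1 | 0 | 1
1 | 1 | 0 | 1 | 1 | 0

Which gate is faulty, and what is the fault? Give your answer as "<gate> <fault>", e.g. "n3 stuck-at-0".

n2 stuck-at-1

Fault-free values for test 1 (P=1, Q=1, R=1, S=1): n1=0, n2=0, n3=1, n4=1, n5=1, n6=0, giving Y=0. Observed 1.
Test 1: faults giving observed 1 are {n1 stuck-at-1, n2 stuck-at-1, n3 stuck-at-0, n4 stuck-at-0, n5 stuck-at-0, n6 stuck-at-1}.
Test 2 (P=1, Q=1, R=0, S=1): fault-free n1=1, n2=0, n3=0, n4=0, n5=0, n6=1 → 1; observed 0. Eliminates n1 stuck-at-1, n3 stuck-at-0, n4 stuck-at-0, n5 stuck-at-0, n6 stuck-at-1.
Only n2 stuck-at-1 is consistent with every test.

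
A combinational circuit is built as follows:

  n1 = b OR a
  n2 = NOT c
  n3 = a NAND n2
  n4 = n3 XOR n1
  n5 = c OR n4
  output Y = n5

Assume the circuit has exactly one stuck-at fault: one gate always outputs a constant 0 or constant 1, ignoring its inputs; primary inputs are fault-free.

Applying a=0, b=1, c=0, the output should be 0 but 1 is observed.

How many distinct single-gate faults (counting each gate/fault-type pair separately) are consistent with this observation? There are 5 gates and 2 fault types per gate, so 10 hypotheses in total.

4

Fault-free: n1=1, n2=1, n3=1, n4=0, n5=0 → 0. Observed 1.
  n1 stuck-at-0: output 1 ✓
  n1 stuck-at-1: output 0 ✗
  n2 stuck-at-0: output 0 ✗
  n2 stuck-at-1: output 0 ✗
  n3 stuck-at-0: output 1 ✓
  n3 stuck-at-1: output 0 ✗
  n4 stuck-at-0: output 0 ✗
  n4 stuck-at-1: output 1 ✓
  n5 stuck-at-0: output 0 ✗
  n5 stuck-at-1: output 1 ✓
Consistent faults: {n1 stuck-at-0, n3 stuck-at-0, n4 stuck-at-1, n5 stuck-at-1} — 4 in all.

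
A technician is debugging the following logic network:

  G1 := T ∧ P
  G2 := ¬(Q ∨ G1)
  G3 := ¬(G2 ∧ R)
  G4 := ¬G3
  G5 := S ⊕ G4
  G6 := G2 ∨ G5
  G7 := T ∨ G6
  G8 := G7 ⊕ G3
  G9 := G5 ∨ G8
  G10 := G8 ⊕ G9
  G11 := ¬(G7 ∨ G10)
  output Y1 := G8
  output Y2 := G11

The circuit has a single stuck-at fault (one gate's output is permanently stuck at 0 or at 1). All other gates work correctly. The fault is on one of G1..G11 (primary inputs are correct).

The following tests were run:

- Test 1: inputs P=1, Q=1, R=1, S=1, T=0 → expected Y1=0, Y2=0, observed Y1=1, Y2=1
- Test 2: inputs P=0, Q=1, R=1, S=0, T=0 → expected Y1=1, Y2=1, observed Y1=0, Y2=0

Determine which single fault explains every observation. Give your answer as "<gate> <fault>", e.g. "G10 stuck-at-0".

Fault-free values for test 1 (P=1, Q=1, R=1, S=1, T=0): G1=0, G2=0, G3=1, G4=0, G5=1, G6=1, G7=1, G8=0, G9=1, G10=1, G11=0, giving Y1=0, Y2=0. Observed Y1=1, Y2=1.
Test 1: faults giving observed Y1=1, Y2=1 are {G4 stuck-at-1, G5 stuck-at-0, G6 stuck-at-0, G7 stuck-at-0}.
Test 2 (P=0, Q=1, R=1, S=0, T=0): fault-free G1=0, G2=0, G3=1, G4=0, G5=0, G6=0, G7=0, G8=1, G9=1, G10=0, G11=1 → Y1=1, Y2=1; observed Y1=0, Y2=0. Eliminates G5 stuck-at-0, G6 stuck-at-0, G7 stuck-at-0.
Only G4 stuck-at-1 is consistent with every test.

G4 stuck-at-1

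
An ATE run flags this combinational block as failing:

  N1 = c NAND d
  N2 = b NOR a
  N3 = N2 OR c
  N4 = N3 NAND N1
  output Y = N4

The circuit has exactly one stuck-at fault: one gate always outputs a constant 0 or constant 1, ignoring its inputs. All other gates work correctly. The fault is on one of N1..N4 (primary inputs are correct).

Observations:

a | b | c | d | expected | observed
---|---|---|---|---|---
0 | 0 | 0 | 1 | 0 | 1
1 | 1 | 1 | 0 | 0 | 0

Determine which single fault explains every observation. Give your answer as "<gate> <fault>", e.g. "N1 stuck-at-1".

Fault-free values for test 1 (a=0, b=0, c=0, d=1): N1=1, N2=1, N3=1, N4=0, giving Y=0. Observed 1.
Test 1: faults giving observed 1 are {N1 stuck-at-0, N2 stuck-at-0, N3 stuck-at-0, N4 stuck-at-1}.
Test 2 (a=1, b=1, c=1, d=0): fault-free N1=1, N2=0, N3=1, N4=0 → 0; observed 0. Eliminates N1 stuck-at-0, N3 stuck-at-0, N4 stuck-at-1.
Only N2 stuck-at-0 is consistent with every test.

N2 stuck-at-0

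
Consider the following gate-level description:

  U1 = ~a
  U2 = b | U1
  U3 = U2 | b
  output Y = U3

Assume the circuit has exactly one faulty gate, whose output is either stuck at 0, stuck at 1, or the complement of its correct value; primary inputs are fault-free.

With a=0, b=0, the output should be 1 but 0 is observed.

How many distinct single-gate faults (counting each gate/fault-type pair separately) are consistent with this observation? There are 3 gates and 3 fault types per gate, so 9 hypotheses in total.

6

Fault-free: U1=1, U2=1, U3=1 → 1. Observed 0.
  U1 stuck-at-0: output 0 ✓
  U1 stuck-at-1: output 1 ✗
  U1 inverted output: output 0 ✓
  U2 stuck-at-0: output 0 ✓
  U2 stuck-at-1: output 1 ✗
  U2 inverted output: output 0 ✓
  U3 stuck-at-0: output 0 ✓
  U3 stuck-at-1: output 1 ✗
  U3 inverted output: output 0 ✓
Consistent faults: {U1 stuck-at-0, U1 inverted output, U2 stuck-at-0, U2 inverted output, U3 stuck-at-0, U3 inverted output} — 6 in all.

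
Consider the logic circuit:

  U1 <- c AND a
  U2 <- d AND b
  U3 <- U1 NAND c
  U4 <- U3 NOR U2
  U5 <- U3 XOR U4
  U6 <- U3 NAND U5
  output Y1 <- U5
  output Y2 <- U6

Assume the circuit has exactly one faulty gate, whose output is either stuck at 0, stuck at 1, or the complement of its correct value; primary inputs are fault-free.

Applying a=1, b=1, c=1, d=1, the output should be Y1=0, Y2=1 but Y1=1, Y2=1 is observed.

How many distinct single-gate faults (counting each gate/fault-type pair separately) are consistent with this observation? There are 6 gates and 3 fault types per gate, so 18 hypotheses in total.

Fault-free: U1=1, U2=1, U3=0, U4=0, U5=0, U6=1 → Y1=0, Y2=1. Observed Y1=1, Y2=1.
  U1: none of the 3 fault types match ✗
  U2: stuck-at-0, inverted output ✓; others ✗
  U3: none of the 3 fault types match ✗
  U4: stuck-at-1, inverted output ✓; others ✗
  U5: stuck-at-1, inverted output ✓; others ✗
  U6: none of the 3 fault types match ✗
Consistent faults: {U2 stuck-at-0, U2 inverted output, U4 stuck-at-1, U4 inverted output, U5 stuck-at-1, U5 inverted output} — 6 in all.

6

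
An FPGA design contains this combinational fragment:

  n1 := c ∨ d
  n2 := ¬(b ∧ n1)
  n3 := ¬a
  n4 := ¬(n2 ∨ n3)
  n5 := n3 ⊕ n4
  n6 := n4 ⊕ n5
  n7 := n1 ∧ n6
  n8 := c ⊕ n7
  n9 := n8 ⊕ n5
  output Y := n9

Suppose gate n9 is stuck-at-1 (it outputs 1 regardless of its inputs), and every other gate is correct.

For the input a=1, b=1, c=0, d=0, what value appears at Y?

Propagate with n9 forced: n1=0, n2=1, n3=0, n4=0, n5=0, n6=0, n7=0, n8=0, n9=1 [stuck-at-1].
So Y = 1. (Without the fault it would be 0.)

1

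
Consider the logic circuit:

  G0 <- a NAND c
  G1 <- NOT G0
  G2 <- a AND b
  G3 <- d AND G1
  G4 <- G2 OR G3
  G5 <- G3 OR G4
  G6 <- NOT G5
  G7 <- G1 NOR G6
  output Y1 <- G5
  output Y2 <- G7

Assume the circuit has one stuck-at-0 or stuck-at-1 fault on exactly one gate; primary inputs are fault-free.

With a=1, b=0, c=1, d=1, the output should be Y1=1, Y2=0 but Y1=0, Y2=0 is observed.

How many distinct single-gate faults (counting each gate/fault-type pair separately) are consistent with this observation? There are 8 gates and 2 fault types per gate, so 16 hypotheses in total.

4

Fault-free: G0=0, G1=1, G2=0, G3=1, G4=1, G5=1, G6=0, G7=0 → Y1=1, Y2=0. Observed Y1=0, Y2=0.
  G0: stuck-at-1 ✓; others ✗
  G1: stuck-at-0 ✓; others ✗
  G2: none of the 2 fault types match ✗
  G3: stuck-at-0 ✓; others ✗
  G4: none of the 2 fault types match ✗
  G5: stuck-at-0 ✓; others ✗
  G6: none of the 2 fault types match ✗
  G7: none of the 2 fault types match ✗
Consistent faults: {G0 stuck-at-1, G1 stuck-at-0, G3 stuck-at-0, G5 stuck-at-0} — 4 in all.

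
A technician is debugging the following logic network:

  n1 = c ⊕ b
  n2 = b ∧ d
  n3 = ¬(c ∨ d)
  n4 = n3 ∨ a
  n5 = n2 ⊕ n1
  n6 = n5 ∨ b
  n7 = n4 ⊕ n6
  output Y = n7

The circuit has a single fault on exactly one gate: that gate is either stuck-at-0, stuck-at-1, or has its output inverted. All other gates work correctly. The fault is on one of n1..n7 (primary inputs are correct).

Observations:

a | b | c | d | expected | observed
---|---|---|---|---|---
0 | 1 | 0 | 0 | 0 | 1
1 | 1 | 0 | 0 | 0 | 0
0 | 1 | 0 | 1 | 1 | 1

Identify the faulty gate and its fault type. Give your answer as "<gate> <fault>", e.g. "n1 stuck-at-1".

n3 stuck-at-0

Fault-free values for test 1 (a=0, b=1, c=0, d=0): n1=1, n2=0, n3=1, n4=1, n5=1, n6=1, n7=0, giving Y=0. Observed 1.
Test 1: faults giving observed 1 are {n3 stuck-at-0, n3 inverted output, n4 stuck-at-0, n4 inverted output, n6 stuck-at-0, n6 inverted output, n7 stuck-at-1, n7 inverted output}.
Test 2 (a=1, b=1, c=0, d=0): fault-free n1=1, n2=0, n3=1, n4=1, n5=1, n6=1, n7=0 → 0; observed 0. Eliminates n4 stuck-at-0, n4 inverted output, n6 stuck-at-0, n6 inverted output, n7 stuck-at-1, n7 inverted output.
Test 3 (a=0, b=1, c=0, d=1): fault-free n1=1, n2=1, n3=0, n4=0, n5=0, n6=1, n7=1 → 1; observed 1. Eliminates n3 inverted output.
Only n3 stuck-at-0 is consistent with every test.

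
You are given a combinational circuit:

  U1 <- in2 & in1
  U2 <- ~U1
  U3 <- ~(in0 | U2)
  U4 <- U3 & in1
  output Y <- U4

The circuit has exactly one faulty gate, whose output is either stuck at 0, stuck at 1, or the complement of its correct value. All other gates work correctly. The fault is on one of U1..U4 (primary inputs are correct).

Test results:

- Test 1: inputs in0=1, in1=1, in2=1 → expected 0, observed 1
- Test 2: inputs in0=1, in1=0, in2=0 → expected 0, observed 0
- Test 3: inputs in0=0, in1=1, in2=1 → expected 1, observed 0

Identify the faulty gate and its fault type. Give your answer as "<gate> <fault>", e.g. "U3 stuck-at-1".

U3 inverted output

Fault-free values for test 1 (in0=1, in1=1, in2=1): U1=1, U2=0, U3=0, U4=0, giving Y=0. Observed 1.
Test 1: faults giving observed 1 are {U3 stuck-at-1, U3 inverted output, U4 stuck-at-1, U4 inverted output}.
Test 2 (in0=1, in1=0, in2=0): fault-free U1=0, U2=1, U3=0, U4=0 → 0; observed 0. Eliminates U4 stuck-at-1, U4 inverted output.
Test 3 (in0=0, in1=1, in2=1): fault-free U1=1, U2=0, U3=1, U4=1 → 1; observed 0. Eliminates U3 stuck-at-1.
Only U3 inverted output is consistent with every test.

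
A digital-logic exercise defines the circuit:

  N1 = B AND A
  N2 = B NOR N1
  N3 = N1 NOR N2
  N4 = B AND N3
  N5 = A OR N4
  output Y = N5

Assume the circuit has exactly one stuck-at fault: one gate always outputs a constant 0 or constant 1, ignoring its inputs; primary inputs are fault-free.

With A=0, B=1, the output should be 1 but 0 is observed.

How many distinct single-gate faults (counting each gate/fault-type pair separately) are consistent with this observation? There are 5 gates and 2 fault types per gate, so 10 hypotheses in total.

Fault-free: N1=0, N2=0, N3=1, N4=1, N5=1 → 1. Observed 0.
  N1 stuck-at-0: output 1 ✗
  N1 stuck-at-1: output 0 ✓
  N2 stuck-at-0: output 1 ✗
  N2 stuck-at-1: output 0 ✓
  N3 stuck-at-0: output 0 ✓
  N3 stuck-at-1: output 1 ✗
  N4 stuck-at-0: output 0 ✓
  N4 stuck-at-1: output 1 ✗
  N5 stuck-at-0: output 0 ✓
  N5 stuck-at-1: output 1 ✗
Consistent faults: {N1 stuck-at-1, N2 stuck-at-1, N3 stuck-at-0, N4 stuck-at-0, N5 stuck-at-0} — 5 in all.

5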